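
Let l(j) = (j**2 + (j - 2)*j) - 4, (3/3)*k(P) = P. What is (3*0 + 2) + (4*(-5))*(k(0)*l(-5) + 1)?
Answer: -18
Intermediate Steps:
k(P) = P
l(j) = -4 + j**2 + j*(-2 + j) (l(j) = (j**2 + (-2 + j)*j) - 4 = (j**2 + j*(-2 + j)) - 4 = -4 + j**2 + j*(-2 + j))
(3*0 + 2) + (4*(-5))*(k(0)*l(-5) + 1) = (3*0 + 2) + (4*(-5))*(0*(-4 - 2*(-5) + 2*(-5)**2) + 1) = (0 + 2) - 20*(0*(-4 + 10 + 2*25) + 1) = 2 - 20*(0*(-4 + 10 + 50) + 1) = 2 - 20*(0*56 + 1) = 2 - 20*(0 + 1) = 2 - 20*1 = 2 - 20 = -18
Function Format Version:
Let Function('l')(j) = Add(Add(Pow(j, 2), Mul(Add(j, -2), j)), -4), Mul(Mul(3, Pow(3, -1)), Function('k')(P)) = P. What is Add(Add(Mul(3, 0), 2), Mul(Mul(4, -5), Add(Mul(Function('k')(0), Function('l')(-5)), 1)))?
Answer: -18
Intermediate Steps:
Function('k')(P) = P
Function('l')(j) = Add(-4, Pow(j, 2), Mul(j, Add(-2, j))) (Function('l')(j) = Add(Add(Pow(j, 2), Mul(Add(-2, j), j)), -4) = Add(Add(Pow(j, 2), Mul(j, Add(-2, j))), -4) = Add(-4, Pow(j, 2), Mul(j, Add(-2, j))))
Add(Add(Mul(3, 0), 2), Mul(Mul(4, -5), Add(Mul(Function('k')(0), Function('l')(-5)), 1))) = Add(Add(Mul(3, 0), 2), Mul(Mul(4, -5), Add(Mul(0, Add(-4, Mul(-2, -5), Mul(2, Pow(-5, 2)))), 1))) = Add(Add(0, 2), Mul(-20, Add(Mul(0, Add(-4, 10, Mul(2, 25))), 1))) = Add(2, Mul(-20, Add(Mul(0, Add(-4, 10, 50)), 1))) = Add(2, Mul(-20, Add(Mul(0, 56), 1))) = Add(2, Mul(-20, Add(0, 1))) = Add(2, Mul(-20, 1)) = Add(2, -20) = -18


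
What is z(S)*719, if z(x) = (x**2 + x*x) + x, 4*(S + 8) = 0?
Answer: 86280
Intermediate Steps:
S = -8 (S = -8 + (1/4)*0 = -8 + 0 = -8)
z(x) = x + 2*x**2 (z(x) = (x**2 + x**2) + x = 2*x**2 + x = x + 2*x**2)
z(S)*719 = -8*(1 + 2*(-8))*719 = -8*(1 - 16)*719 = -8*(-15)*719 = 120*719 = 86280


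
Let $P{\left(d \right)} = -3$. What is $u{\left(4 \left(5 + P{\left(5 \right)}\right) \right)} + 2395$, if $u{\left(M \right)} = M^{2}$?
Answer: $2459$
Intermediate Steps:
$u{\left(4 \left(5 + P{\left(5 \right)}\right) \right)} + 2395 = \left(4 \left(5 - 3\right)\right)^{2} + 2395 = \left(4 \cdot 2\right)^{2} + 2395 = 8^{2} + 2395 = 64 + 2395 = 2459$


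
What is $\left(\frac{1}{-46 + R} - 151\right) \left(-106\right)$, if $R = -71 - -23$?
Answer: $\frac{752335}{47} \approx 16007.0$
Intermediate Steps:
$R = -48$ ($R = -71 + 23 = -48$)
$\left(\frac{1}{-46 + R} - 151\right) \left(-106\right) = \left(\frac{1}{-46 - 48} - 151\right) \left(-106\right) = \left(\frac{1}{-94} - 151\right) \left(-106\right) = \left(- \frac{1}{94} - 151\right) \left(-106\right) = \left(- \frac{14195}{94}\right) \left(-106\right) = \frac{752335}{47}$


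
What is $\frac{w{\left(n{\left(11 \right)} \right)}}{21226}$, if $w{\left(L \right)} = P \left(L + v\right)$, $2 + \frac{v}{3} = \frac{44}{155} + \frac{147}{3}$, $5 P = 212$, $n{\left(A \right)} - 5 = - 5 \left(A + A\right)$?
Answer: $\frac{605472}{8225075} \approx 0.073613$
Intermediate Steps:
$n{\left(A \right)} = 5 - 10 A$ ($n{\left(A \right)} = 5 - 5 \left(A + A\right) = 5 - 5 \cdot 2 A = 5 - 10 A$)
$P = \frac{212}{5}$ ($P = \frac{1}{5} \cdot 212 = \frac{212}{5} \approx 42.4$)
$v = \frac{21987}{155}$ ($v = -6 + 3 \left(\frac{44}{155} + \frac{147}{3}\right) = -6 + 3 \left(44 \cdot \frac{1}{155} + 147 \cdot \frac{1}{3}\right) = -6 + 3 \left(\frac{44}{155} + 49\right) = -6 + 3 \cdot \frac{7639}{155} = -6 + \frac{22917}{155} = \frac{21987}{155} \approx 141.85$)
$w{\left(L \right)} = \frac{4661244}{775} + \frac{212 L}{5}$ ($w{\left(L \right)} = \frac{212 \left(L + \frac{21987}{155}\right)}{5} = \frac{212 \left(\frac{21987}{155} + L\right)}{5} = \frac{4661244}{775} + \frac{212 L}{5}$)
$\frac{w{\left(n{\left(11 \right)} \right)}}{21226} = \frac{\frac{4661244}{775} + \frac{212 \left(5 - 110\right)}{5}}{21226} = \left(\frac{4661244}{775} + \frac{212 \left(5 - 110\right)}{5}\right) \frac{1}{21226} = \left(\frac{4661244}{775} + \frac{212}{5} \left(-105\right)\right) \frac{1}{21226} = \left(\frac{4661244}{775} - 4452\right) \frac{1}{21226} = \frac{1210944}{775} \cdot \frac{1}{21226} = \frac{605472}{8225075}$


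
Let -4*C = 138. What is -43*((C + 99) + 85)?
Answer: -12857/2 ≈ -6428.5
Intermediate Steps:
C = -69/2 (C = -¼*138 = -69/2 ≈ -34.500)
-43*((C + 99) + 85) = -43*((-69/2 + 99) + 85) = -43*(129/2 + 85) = -43*299/2 = -12857/2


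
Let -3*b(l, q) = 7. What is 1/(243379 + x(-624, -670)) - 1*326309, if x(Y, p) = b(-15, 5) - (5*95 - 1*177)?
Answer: -237956269921/729236 ≈ -3.2631e+5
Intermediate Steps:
b(l, q) = -7/3 (b(l, q) = -⅓*7 = -7/3)
x(Y, p) = -901/3 (x(Y, p) = -7/3 - (5*95 - 1*177) = -7/3 - (475 - 177) = -7/3 - 1*298 = -7/3 - 298 = -901/3)
1/(243379 + x(-624, -670)) - 1*326309 = 1/(243379 - 901/3) - 1*326309 = 1/(729236/3) - 326309 = 3/729236 - 326309 = -237956269921/729236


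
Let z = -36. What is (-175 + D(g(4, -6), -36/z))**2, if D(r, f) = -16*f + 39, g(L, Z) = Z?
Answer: 23104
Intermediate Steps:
D(r, f) = 39 - 16*f
(-175 + D(g(4, -6), -36/z))**2 = (-175 + (39 - (-576)/(-36)))**2 = (-175 + (39 - (-576)*(-1)/36))**2 = (-175 + (39 - 16*1))**2 = (-175 + (39 - 16))**2 = (-175 + 23)**2 = (-152)**2 = 23104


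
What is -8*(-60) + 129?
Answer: 609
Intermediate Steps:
-8*(-60) + 129 = 480 + 129 = 609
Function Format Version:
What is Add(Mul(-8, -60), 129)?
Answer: 609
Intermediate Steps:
Add(Mul(-8, -60), 129) = Add(480, 129) = 609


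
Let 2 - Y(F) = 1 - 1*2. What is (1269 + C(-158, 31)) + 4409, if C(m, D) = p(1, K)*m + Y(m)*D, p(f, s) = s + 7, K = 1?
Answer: 4507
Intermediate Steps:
Y(F) = 3 (Y(F) = 2 - (1 - 1*2) = 2 - (1 - 2) = 2 - 1*(-1) = 2 + 1 = 3)
p(f, s) = 7 + s
C(m, D) = 3*D + 8*m (C(m, D) = (7 + 1)*m + 3*D = 8*m + 3*D = 3*D + 8*m)
(1269 + C(-158, 31)) + 4409 = (1269 + (3*31 + 8*(-158))) + 4409 = (1269 + (93 - 1264)) + 4409 = (1269 - 1171) + 4409 = 98 + 4409 = 4507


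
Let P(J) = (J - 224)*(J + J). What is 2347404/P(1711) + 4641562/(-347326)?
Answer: -5700834694291/441843303391 ≈ -12.902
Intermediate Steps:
P(J) = 2*J*(-224 + J) (P(J) = (-224 + J)*(2*J) = 2*J*(-224 + J))
2347404/P(1711) + 4641562/(-347326) = 2347404/((2*1711*(-224 + 1711))) + 4641562/(-347326) = 2347404/((2*1711*1487)) + 4641562*(-1/347326) = 2347404/5088514 - 2320781/173663 = 2347404*(1/5088514) - 2320781/173663 = 1173702/2544257 - 2320781/173663 = -5700834694291/441843303391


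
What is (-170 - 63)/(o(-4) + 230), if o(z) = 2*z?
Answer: -233/222 ≈ -1.0495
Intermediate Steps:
(-170 - 63)/(o(-4) + 230) = (-170 - 63)/(2*(-4) + 230) = -233/(-8 + 230) = -233/222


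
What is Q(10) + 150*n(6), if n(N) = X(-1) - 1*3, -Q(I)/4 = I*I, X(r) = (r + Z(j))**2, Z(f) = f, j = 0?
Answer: -700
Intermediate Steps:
X(r) = r**2 (X(r) = (r + 0)**2 = r**2)
Q(I) = -4*I**2 (Q(I) = -4*I*I = -4*I**2)
n(N) = -2 (n(N) = (-1)**2 - 1*3 = 1 - 3 = -2)
Q(10) + 150*n(6) = -4*10**2 + 150*(-2) = -4*100 - 300 = -400 - 300 = -700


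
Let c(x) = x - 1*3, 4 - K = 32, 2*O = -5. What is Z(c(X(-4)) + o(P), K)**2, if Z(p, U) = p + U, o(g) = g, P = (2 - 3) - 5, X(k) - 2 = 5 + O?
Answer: 4225/4 ≈ 1056.3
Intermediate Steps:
O = -5/2 (O = (1/2)*(-5) = -5/2 ≈ -2.5000)
K = -28 (K = 4 - 1*32 = 4 - 32 = -28)
X(k) = 9/2 (X(k) = 2 + (5 - 5/2) = 2 + 5/2 = 9/2)
P = -6 (P = -1 - 5 = -6)
c(x) = -3 + x (c(x) = x - 3 = -3 + x)
Z(p, U) = U + p
Z(c(X(-4)) + o(P), K)**2 = (-28 + ((-3 + 9/2) - 6))**2 = (-28 + (3/2 - 6))**2 = (-28 - 9/2)**2 = (-65/2)**2 = 4225/4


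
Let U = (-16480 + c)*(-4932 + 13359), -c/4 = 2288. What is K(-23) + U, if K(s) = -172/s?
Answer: -4968019700/23 ≈ -2.1600e+8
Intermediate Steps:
c = -9152 (c = -4*2288 = -9152)
U = -216000864 (U = (-16480 - 9152)*(-4932 + 13359) = -25632*8427 = -216000864)
K(-23) + U = -172/(-23) - 216000864 = -172*(-1/23) - 216000864 = 172/23 - 216000864 = -4968019700/23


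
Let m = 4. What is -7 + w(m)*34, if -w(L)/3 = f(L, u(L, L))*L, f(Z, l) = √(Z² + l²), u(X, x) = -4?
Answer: -7 - 1632*√2 ≈ -2315.0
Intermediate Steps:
w(L) = -3*L*√(16 + L²) (w(L) = -3*√(L² + (-4)²)*L = -3*√(L² + 16)*L = -3*√(16 + L²)*L = -3*L*√(16 + L²))
-7 + w(m)*34 = -7 - 3*4*√(16 + 4²)*34 = -7 - 3*4*√(16 + 16)*34 = -7 - 3*4*√32*34 = -7 - 3*4*4*√2*34 = -7 - 48*√2*34 = -7 - 1632*√2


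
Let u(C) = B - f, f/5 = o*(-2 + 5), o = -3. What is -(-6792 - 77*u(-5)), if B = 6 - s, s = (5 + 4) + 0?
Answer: 10026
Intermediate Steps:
s = 9 (s = 9 + 0 = 9)
B = -3 (B = 6 - 1*9 = 6 - 9 = -3)
f = -45 (f = 5*(-3*(-2 + 5)) = 5*(-3*3) = 5*(-9) = -45)
u(C) = 42 (u(C) = -3 - 1*(-45) = -3 + 45 = 42)
-(-6792 - 77*u(-5)) = -(-6792 - 77*42) = -(-6792 - 3234) = -1*(-10026) = 10026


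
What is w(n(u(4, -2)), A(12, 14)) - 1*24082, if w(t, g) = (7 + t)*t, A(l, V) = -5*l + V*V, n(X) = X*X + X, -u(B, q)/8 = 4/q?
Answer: 51806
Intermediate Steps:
u(B, q) = -32/q
n(X) = X + X² (n(X) = X² + X = X + X²)
A(l, V) = V² - 5*l (A(l, V) = -5*l + V² = V² - 5*l)
w(t, g) = t*(7 + t)
w(n(u(4, -2)), A(12, 14)) - 1*24082 = ((-32/(-2))*(1 - 32/(-2)))*(7 + (-32/(-2))*(1 - 32/(-2))) - 1*24082 = ((-32*(-½))*(1 - 32*(-½)))*(7 + (-32*(-½))*(1 - 32*(-½))) - 24082 = (16*(1 + 16))*(7 + 16*(1 + 16)) - 24082 = (16*17)*(7 + 16*17) - 24082 = 272*(7 + 272) - 24082 = 272*279 - 24082 = 75888 - 24082 = 51806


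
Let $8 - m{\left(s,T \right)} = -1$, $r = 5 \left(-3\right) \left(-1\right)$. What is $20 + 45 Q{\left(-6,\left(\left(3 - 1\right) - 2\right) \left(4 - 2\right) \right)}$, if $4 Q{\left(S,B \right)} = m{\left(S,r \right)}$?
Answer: $\frac{485}{4} \approx 121.25$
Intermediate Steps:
$r = 15$ ($r = \left(-15\right) \left(-1\right) = 15$)
$m{\left(s,T \right)} = 9$ ($m{\left(s,T \right)} = 8 - -1 = 8 + 1 = 9$)
$Q{\left(S,B \right)} = \frac{9}{4}$ ($Q{\left(S,B \right)} = \frac{1}{4} \cdot 9 = \frac{9}{4}$)
$20 + 45 Q{\left(-6,\left(\left(3 - 1\right) - 2\right) \left(4 - 2\right) \right)} = 20 + 45 \cdot \frac{9}{4} = 20 + \frac{405}{4} = \frac{485}{4}$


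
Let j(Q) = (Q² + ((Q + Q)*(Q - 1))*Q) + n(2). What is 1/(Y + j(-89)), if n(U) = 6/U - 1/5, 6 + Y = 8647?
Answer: -5/7046076 ≈ -7.0962e-7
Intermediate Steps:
Y = 8641 (Y = -6 + 8647 = 8641)
n(U) = -⅕ + 6/U (n(U) = 6/U - 1*⅕ = 6/U - ⅕ = -⅕ + 6/U)
j(Q) = 14/5 + Q² + 2*Q²*(-1 + Q) (j(Q) = (Q² + ((Q + Q)*(Q - 1))*Q) + (⅕)*(30 - 1*2)/2 = (Q² + ((2*Q)*(-1 + Q))*Q) + (⅕)*(½)*(30 - 2) = (Q² + (2*Q*(-1 + Q))*Q) + (⅕)*(½)*28 = (Q² + 2*Q²*(-1 + Q)) + 14/5 = 14/5 + Q² + 2*Q²*(-1 + Q))
1/(Y + j(-89)) = 1/(8641 + (14/5 - 1*(-89)² + 2*(-89)³)) = 1/(8641 + (14/5 - 1*7921 + 2*(-704969))) = 1/(8641 + (14/5 - 7921 - 1409938)) = 1/(8641 - 7089281/5) = 1/(-7046076/5) = -5/7046076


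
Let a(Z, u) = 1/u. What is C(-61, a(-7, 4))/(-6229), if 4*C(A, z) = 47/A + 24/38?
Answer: 161/28877644 ≈ 5.5752e-6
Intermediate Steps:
C(A, z) = 3/19 + 47/(4*A) (C(A, z) = (47/A + 24/38)/4 = (47/A + 24*(1/38))/4 = (47/A + 12/19)/4 = (12/19 + 47/A)/4 = 3/19 + 47/(4*A))
C(-61, a(-7, 4))/(-6229) = ((1/76)*(893 + 12*(-61))/(-61))/(-6229) = ((1/76)*(-1/61)*(893 - 732))*(-1/6229) = ((1/76)*(-1/61)*161)*(-1/6229) = -161/4636*(-1/6229) = 161/28877644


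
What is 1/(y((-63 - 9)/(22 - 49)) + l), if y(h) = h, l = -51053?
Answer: -3/153151 ≈ -1.9589e-5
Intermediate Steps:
1/(y((-63 - 9)/(22 - 49)) + l) = 1/((-63 - 9)/(22 - 49) - 51053) = 1/(-72/(-27) - 51053) = 1/(-72*(-1/27) - 51053) = 1/(8/3 - 51053) = 1/(-153151/3) = -3/153151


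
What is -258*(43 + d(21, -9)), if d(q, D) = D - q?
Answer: -3354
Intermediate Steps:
-258*(43 + d(21, -9)) = -258*(43 + (-9 - 1*21)) = -258*(43 + (-9 - 21)) = -258*(43 - 30) = -258*13 = -3354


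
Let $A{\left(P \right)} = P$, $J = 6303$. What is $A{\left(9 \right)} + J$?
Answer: $6312$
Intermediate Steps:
$A{\left(9 \right)} + J = 9 + 6303 = 6312$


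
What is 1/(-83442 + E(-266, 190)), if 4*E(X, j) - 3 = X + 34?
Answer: -4/333997 ≈ -1.1976e-5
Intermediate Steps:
E(X, j) = 37/4 + X/4 (E(X, j) = ¾ + (X + 34)/4 = ¾ + (34 + X)/4 = ¾ + (17/2 + X/4) = 37/4 + X/4)
1/(-83442 + E(-266, 190)) = 1/(-83442 + (37/4 + (¼)*(-266))) = 1/(-83442 + (37/4 - 133/2)) = 1/(-83442 - 229/4) = 1/(-333997/4) = -4/333997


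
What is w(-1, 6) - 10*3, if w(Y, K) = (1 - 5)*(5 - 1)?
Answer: -46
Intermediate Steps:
w(Y, K) = -16 (w(Y, K) = -4*4 = -16)
w(-1, 6) - 10*3 = -16 - 10*3 = -16 - 30 = -46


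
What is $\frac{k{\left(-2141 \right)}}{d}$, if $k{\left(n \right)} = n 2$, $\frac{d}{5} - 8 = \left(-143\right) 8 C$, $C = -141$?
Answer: $- \frac{2141}{403280} \approx -0.005309$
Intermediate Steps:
$d = 806560$ ($d = 40 + 5 \left(-143\right) 8 \left(-141\right) = 40 + 5 \left(\left(-1144\right) \left(-141\right)\right) = 40 + 5 \cdot 161304 = 40 + 806520 = 806560$)
$k{\left(n \right)} = 2 n$
$\frac{k{\left(-2141 \right)}}{d} = \frac{2 \left(-2141\right)}{806560} = \left(-4282\right) \frac{1}{806560} = - \frac{2141}{403280}$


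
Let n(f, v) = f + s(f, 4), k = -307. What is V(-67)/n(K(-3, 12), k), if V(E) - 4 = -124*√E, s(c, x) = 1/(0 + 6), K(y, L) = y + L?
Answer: 24/55 - 744*I*√67/55 ≈ 0.43636 - 110.73*I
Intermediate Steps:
K(y, L) = L + y
s(c, x) = ⅙ (s(c, x) = 1/6 = ⅙)
n(f, v) = ⅙ + f (n(f, v) = f + ⅙ = ⅙ + f)
V(E) = 4 - 124*√E
V(-67)/n(K(-3, 12), k) = (4 - 124*I*√67)/(⅙ + (12 - 3)) = (4 - 124*I*√67)/(⅙ + 9) = (4 - 124*I*√67)/(55/6) = (4 - 124*I*√67)*(6/55) = 24/55 - 744*I*√67/55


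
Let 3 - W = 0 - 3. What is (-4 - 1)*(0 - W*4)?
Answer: 120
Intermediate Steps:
W = 6 (W = 3 - (0 - 3) = 3 - 1*(-3) = 3 + 3 = 6)
(-4 - 1)*(0 - W*4) = (-4 - 1)*(0 - 6*4) = -5*(0 - 1*24) = -5*(0 - 24) = -5*(-24) = 120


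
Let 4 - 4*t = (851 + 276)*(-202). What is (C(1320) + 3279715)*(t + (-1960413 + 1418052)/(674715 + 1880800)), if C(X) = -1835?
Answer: 95350458551834844/511103 ≈ 1.8656e+11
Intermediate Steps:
t = 113829/2 (t = 1 - (851 + 276)*(-202)/4 = 1 - 1127*(-202)/4 = 1 - ¼*(-227654) = 1 + 113827/2 = 113829/2 ≈ 56915.)
(C(1320) + 3279715)*(t + (-1960413 + 1418052)/(674715 + 1880800)) = (-1835 + 3279715)*(113829/2 + (-1960413 + 1418052)/(674715 + 1880800)) = 3277880*(113829/2 - 542361/2555515) = 3277880*(290890632213/5111030) = 95350458551834844/511103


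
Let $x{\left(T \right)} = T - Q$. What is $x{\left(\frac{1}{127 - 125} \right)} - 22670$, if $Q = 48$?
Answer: $- \frac{45435}{2} \approx -22718.0$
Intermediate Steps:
$x{\left(T \right)} = -48 + T$ ($x{\left(T \right)} = T - 48 = -48 + T$)
$x{\left(\frac{1}{127 - 125} \right)} - 22670 = \left(-48 + \frac{1}{127 - 125}\right) - 22670 = \left(-48 + \frac{1}{2}\right) - 22670 = - \frac{95}{2} - 22670 = - \frac{45435}{2}$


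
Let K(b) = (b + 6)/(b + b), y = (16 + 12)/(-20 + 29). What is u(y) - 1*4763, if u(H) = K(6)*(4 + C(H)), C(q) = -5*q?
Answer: -42971/9 ≈ -4774.6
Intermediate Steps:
y = 28/9 ≈ 3.1111
K(b) = (6 + b)/(2*b) (K(b) = (6 + b)/((2*b)) = (6 + b)*(1/(2*b)) = (6 + b)/(2*b))
u(H) = 4 - 5*H (u(H) = ((½)*(6 + 6)/6)*(4 - 5*H) = ((½)*(⅙)*12)*(4 - 5*H) = 1*(4 - 5*H) = 4 - 5*H)
u(y) - 1*4763 = (4 - 5*28/9) - 1*4763 = (4 - 140/9) - 4763 = -104/9 - 4763 = -42971/9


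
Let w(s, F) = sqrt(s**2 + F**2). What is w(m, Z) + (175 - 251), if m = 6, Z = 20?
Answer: -76 + 2*sqrt(109) ≈ -55.119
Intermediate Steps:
w(s, F) = sqrt(F**2 + s**2)
w(m, Z) + (175 - 251) = sqrt(20**2 + 6**2) + (175 - 251) = sqrt(400 + 36) - 76 = sqrt(436) - 76 = 2*sqrt(109) - 76 = -76 + 2*sqrt(109)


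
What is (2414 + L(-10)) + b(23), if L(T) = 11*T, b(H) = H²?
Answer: 2833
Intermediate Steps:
(2414 + L(-10)) + b(23) = (2414 + 11*(-10)) + 23² = (2414 - 110) + 529 = 2304 + 529 = 2833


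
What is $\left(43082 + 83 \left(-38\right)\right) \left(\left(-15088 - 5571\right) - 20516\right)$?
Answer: $-1644035400$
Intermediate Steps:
$\left(43082 + 83 \left(-38\right)\right) \left(\left(-15088 - 5571\right) - 20516\right) = \left(43082 - 3154\right) \left(\left(-15088 - 5571\right) - 20516\right) = 39928 \left(-20659 - 20516\right) = 39928 \left(-41175\right) = -1644035400$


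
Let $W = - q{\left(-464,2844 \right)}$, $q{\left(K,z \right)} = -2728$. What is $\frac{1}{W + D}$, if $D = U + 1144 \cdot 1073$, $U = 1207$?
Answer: $\frac{1}{1231447} \approx 8.1205 \cdot 10^{-7}$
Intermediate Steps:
$D = 1228719$ ($D = 1207 + 1144 \cdot 1073 = 1207 + 1227512 = 1228719$)
$W = 2728$ ($W = \left(-1\right) \left(-2728\right) = 2728$)
$\frac{1}{W + D} = \frac{1}{2728 + 1228719} = \frac{1}{1231447}$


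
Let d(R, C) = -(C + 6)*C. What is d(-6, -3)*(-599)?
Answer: -5391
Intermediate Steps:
d(R, C) = -C*(6 + C) (d(R, C) = -(6 + C)*C = -C*(6 + C))
d(-6, -3)*(-599) = -1*(-3)*(6 - 3)*(-599) = -1*(-3)*3*(-599) = 9*(-599) = -5391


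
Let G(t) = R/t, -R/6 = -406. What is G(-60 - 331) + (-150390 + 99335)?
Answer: -19964941/391 ≈ -51061.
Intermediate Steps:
R = 2436 (R = -6*(-406) = 2436)
G(t) = 2436/t
G(-60 - 331) + (-150390 + 99335) = 2436/(-60 - 331) + (-150390 + 99335) = 2436/(-391) - 51055 = 2436*(-1/391) - 51055 = -2436/391 - 51055 = -19964941/391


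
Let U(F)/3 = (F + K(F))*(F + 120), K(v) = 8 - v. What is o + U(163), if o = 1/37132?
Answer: 252200545/37132 ≈ 6792.0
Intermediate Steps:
U(F) = 2880 + 24*F (U(F) = 3*((F + (8 - F))*(F + 120)) = 3*(8*(120 + F)) = 3*(960 + 8*F) = 2880 + 24*F)
o = 1/37132 ≈ 2.6931e-5
o + U(163) = 1/37132 + (2880 + 24*163) = 1/37132 + (2880 + 3912) = 1/37132 + 6792 = 252200545/37132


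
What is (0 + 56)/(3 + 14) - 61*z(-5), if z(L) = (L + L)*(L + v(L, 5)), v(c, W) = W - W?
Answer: -51794/17 ≈ -3046.7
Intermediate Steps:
v(c, W) = 0
z(L) = 2*L**2 (z(L) = (L + L)*(L + 0) = (2*L)*L = 2*L**2)
(0 + 56)/(3 + 14) - 61*z(-5) = (0 + 56)/(3 + 14) - 122*(-5)**2 = 56/17 - 122*25 = 56*(1/17) - 61*50 = 56/17 - 3050 = -51794/17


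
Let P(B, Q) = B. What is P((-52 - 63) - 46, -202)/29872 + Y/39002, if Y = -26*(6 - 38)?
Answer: 9287091/582533872 ≈ 0.015943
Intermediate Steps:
Y = 832 (Y = -26*(-32) = 832)
P((-52 - 63) - 46, -202)/29872 + Y/39002 = ((-52 - 63) - 46)/29872 + 832/39002 = (-115 - 46)*(1/29872) + 832*(1/39002) = -161*1/29872 + 416/19501 = -161/29872 + 416/19501 = 9287091/582533872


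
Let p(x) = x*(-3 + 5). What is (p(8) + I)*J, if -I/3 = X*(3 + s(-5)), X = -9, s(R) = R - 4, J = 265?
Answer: -38690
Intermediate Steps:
s(R) = -4 + R
p(x) = 2*x (p(x) = x*2 = 2*x)
I = -162 (I = -(-27)*(3 + (-4 - 5)) = -(-27)*(3 - 9) = -(-27)*(-6) = -3*54 = -162)
(p(8) + I)*J = (2*8 - 162)*265 = (16 - 162)*265 = -146*265 = -38690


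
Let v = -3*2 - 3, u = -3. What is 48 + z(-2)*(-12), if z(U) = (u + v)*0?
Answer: 48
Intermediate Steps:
v = -9 (v = -6 - 3 = -9)
z(U) = 0 (z(U) = (-3 - 9)*0 = -12*0 = 0)
48 + z(-2)*(-12) = 48 + 0*(-12) = 48 + 0 = 48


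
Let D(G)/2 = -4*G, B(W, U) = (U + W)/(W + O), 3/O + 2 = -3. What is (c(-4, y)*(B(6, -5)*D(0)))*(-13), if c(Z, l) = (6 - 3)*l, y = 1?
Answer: 0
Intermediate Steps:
O = -⅗ (O = 3/(-2 - 3) = 3/(-5) = 3*(-⅕) = -⅗ ≈ -0.60000)
B(W, U) = (U + W)/(-⅗ + W) (B(W, U) = (U + W)/(W - ⅗) = (U + W)/(-⅗ + W))
D(G) = -8*G (D(G) = 2*(-4*G) = -8*G)
c(Z, l) = 3*l
(c(-4, y)*(B(6, -5)*D(0)))*(-13) = ((3*1)*((5*(-5 + 6)/(-3 + 5*6))*(-8*0)))*(-13) = (3*((5*1/(-3 + 30))*0))*(-13) = (3*((5*1/27)*0))*(-13) = (3*((5*(1/27)*1)*0))*(-13) = (3*((5/27)*0))*(-13) = (3*0)*(-13) = 0*(-13) = 0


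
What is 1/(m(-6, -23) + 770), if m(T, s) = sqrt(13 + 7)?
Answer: 77/59288 - sqrt(5)/296440 ≈ 0.0012912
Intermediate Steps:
m(T, s) = 2*sqrt(5) (m(T, s) = sqrt(20) = 2*sqrt(5))
1/(m(-6, -23) + 770) = 1/(2*sqrt(5) + 770) = 1/(770 + 2*sqrt(5))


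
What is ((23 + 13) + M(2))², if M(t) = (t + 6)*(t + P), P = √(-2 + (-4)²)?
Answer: 3600 + 832*√14 ≈ 6713.1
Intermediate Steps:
P = √14 (P = √(-2 + 16) = √14 ≈ 3.7417)
M(t) = (6 + t)*(t + √14) (M(t) = (t + 6)*(t + √14) = (6 + t)*(t + √14))
((23 + 13) + M(2))² = ((23 + 13) + (2² + 6*2 + 6*√14 + 2*√14))² = (36 + (4 + 12 + 6*√14 + 2*√14))² = (36 + (16 + 8*√14))² = (52 + 8*√14)²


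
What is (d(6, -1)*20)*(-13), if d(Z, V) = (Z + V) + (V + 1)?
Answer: -1300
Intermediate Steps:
d(Z, V) = 1 + Z + 2*V (d(Z, V) = (V + Z) + (1 + V) = 1 + Z + 2*V)
(d(6, -1)*20)*(-13) = ((1 + 6 + 2*(-1))*20)*(-13) = ((1 + 6 - 2)*20)*(-13) = (5*20)*(-13) = 100*(-13) = -1300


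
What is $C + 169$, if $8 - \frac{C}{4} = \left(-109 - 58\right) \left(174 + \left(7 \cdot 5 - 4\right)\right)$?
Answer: $137141$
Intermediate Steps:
$C = 136972$ ($C = 32 - 4 \left(-109 - 58\right) \left(174 + \left(7 \cdot 5 - 4\right)\right) = 32 - 4 \left(- 167 \left(174 + \left(35 - 4\right)\right)\right) = 32 - 4 \left(- 167 \left(174 + 31\right)\right) = 32 - 4 \left(\left(-167\right) 205\right) = 32 - -136940 = 32 + 136940 = 136972$)
$C + 169 = 136972 + 169 = 137141$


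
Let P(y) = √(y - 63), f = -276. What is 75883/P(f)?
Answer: -75883*I*√339/339 ≈ -4121.4*I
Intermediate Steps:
P(y) = √(-63 + y)
75883/P(f) = 75883/(√(-63 - 276)) = 75883/(√(-339)) = 75883/((I*√339)) = 75883*(-I*√339/339) = -75883*I*√339/339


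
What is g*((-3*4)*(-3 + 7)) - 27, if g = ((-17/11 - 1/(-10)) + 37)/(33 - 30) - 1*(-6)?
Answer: -48613/55 ≈ -883.87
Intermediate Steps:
g = 5891/330 (g = ((-17*1/11 - 1*(-⅒)) + 37)/3 + 6 = ((-17/11 + ⅒) + 37)*(⅓) + 6 = (-159/110 + 37)*(⅓) + 6 = (3911/110)*(⅓) + 6 = 3911/330 + 6 = 5891/330 ≈ 17.852)
g*((-3*4)*(-3 + 7)) - 27 = 5891*((-3*4)*(-3 + 7))/330 - 27 = 5891*(-12*4)/330 - 27 = (5891/330)*(-48) - 27 = -47128/55 - 27 = -48613/55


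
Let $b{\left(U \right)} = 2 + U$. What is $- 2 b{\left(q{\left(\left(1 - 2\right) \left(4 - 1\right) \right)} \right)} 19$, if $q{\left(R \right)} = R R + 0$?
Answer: $-418$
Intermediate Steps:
$q{\left(R \right)} = R^{2}$ ($q{\left(R \right)} = R^{2} + 0 = R^{2}$)
$- 2 b{\left(q{\left(\left(1 - 2\right) \left(4 - 1\right) \right)} \right)} 19 = - 2 \left(2 + \left(\left(1 - 2\right) \left(4 - 1\right)\right)^{2}\right) 19 = - 2 \left(2 + \left(\left(-1\right) 3\right)^{2}\right) 19 = - 2 \left(2 + \left(-3\right)^{2}\right) 19 = - 2 \left(2 + 9\right) 19 = \left(-2\right) 11 \cdot 19 = \left(-22\right) 19 = -418$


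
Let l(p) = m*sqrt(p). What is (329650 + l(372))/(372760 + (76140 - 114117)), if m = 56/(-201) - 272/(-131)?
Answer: 329650/334783 + 94672*sqrt(93)/8815171173 ≈ 0.98477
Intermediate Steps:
m = 47336/26331 (m = 56*(-1/201) - 272*(-1/131) = -56/201 + 272/131 = 47336/26331 ≈ 1.7977)
l(p) = 47336*sqrt(p)/26331
(329650 + l(372))/(372760 + (76140 - 114117)) = (329650 + 47336*sqrt(372)/26331)/(372760 + (76140 - 114117)) = (329650 + 47336*(2*sqrt(93))/26331)/(372760 - 37977) = (329650 + 94672*sqrt(93)/26331)/334783 = (329650 + 94672*sqrt(93)/26331)*(1/334783) = 329650/334783 + 94672*sqrt(93)/8815171173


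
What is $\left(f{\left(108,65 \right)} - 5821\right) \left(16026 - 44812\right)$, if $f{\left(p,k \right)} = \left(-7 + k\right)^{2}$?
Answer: $70727202$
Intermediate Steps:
$\left(f{\left(108,65 \right)} - 5821\right) \left(16026 - 44812\right) = \left(\left(-7 + 65\right)^{2} - 5821\right) \left(16026 - 44812\right) = \left(58^{2} - 5821\right) \left(-28786\right) = \left(3364 - 5821\right) \left(-28786\right) = \left(-2457\right) \left(-28786\right) = 70727202$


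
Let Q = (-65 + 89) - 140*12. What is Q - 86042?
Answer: -87698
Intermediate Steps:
Q = -1656 (Q = 24 - 1680 = -1656)
Q - 86042 = -1656 - 86042 = -87698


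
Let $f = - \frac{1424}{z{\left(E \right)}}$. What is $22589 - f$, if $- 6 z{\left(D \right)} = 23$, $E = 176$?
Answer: $\frac{511003}{23} \approx 22218.0$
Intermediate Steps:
$z{\left(D \right)} = - \frac{23}{6}$ ($z{\left(D \right)} = \left(- \frac{1}{6}\right) 23 = - \frac{23}{6}$)
$f = \frac{8544}{23}$ ($f = - \frac{1424}{- \frac{23}{6}} = \left(-1424\right) \left(- \frac{6}{23}\right) = \frac{8544}{23} \approx 371.48$)
$22589 - f = 22589 - \frac{8544}{23} = \frac{511003}{23}$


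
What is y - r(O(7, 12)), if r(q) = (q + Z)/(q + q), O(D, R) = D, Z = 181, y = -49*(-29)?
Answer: 9853/7 ≈ 1407.6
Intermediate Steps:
y = 1421
r(q) = (181 + q)/(2*q) (r(q) = (q + 181)/(q + q) = (181 + q)/((2*q)) = (181 + q)*(1/(2*q)) = (181 + q)/(2*q))
y - r(O(7, 12)) = 1421 - (181 + 7)/(2*7) = 1421 - 188/(2*7) = 1421 - 1*94/7 = 1421 - 94/7 = 9853/7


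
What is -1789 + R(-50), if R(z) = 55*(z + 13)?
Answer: -3824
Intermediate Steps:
R(z) = 715 + 55*z (R(z) = 55*(13 + z) = 715 + 55*z)
-1789 + R(-50) = -1789 + (715 + 55*(-50)) = -1789 + (715 - 2750) = -1789 - 2035 = -3824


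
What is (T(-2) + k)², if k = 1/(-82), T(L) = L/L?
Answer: 6561/6724 ≈ 0.97576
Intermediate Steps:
T(L) = 1
k = -1/82 ≈ -0.012195
(T(-2) + k)² = (1 - 1/82)² = (81/82)² = 6561/6724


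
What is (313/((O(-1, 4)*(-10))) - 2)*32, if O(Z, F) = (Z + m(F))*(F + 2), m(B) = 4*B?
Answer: -16904/225 ≈ -75.129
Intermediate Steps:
O(Z, F) = (2 + F)*(Z + 4*F) (O(Z, F) = (Z + 4*F)*(F + 2) = (Z + 4*F)*(2 + F) = (2 + F)*(Z + 4*F))
(313/((O(-1, 4)*(-10))) - 2)*32 = (313/(((2*(-1) + 4*4**2 + 8*4 + 4*(-1))*(-10))) - 2)*32 = (313/(((-2 + 4*16 + 32 - 4)*(-10))) - 2)*32 = (313/(((-2 + 64 + 32 - 4)*(-10))) - 2)*32 = (313/((90*(-10))) - 2)*32 = (313/(-900) - 2)*32 = (313*(-1/900) - 2)*32 = (-313/900 - 2)*32 = -2113/900*32 = -16904/225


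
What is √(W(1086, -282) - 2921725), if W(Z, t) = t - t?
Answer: 5*I*√116869 ≈ 1709.3*I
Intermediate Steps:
W(Z, t) = 0
√(W(1086, -282) - 2921725) = √(0 - 2921725) = √(-2921725) = 5*I*√116869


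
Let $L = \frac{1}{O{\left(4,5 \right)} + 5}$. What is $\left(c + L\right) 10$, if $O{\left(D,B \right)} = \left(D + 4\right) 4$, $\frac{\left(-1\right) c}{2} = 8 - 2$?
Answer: $- \frac{4430}{37} \approx -119.73$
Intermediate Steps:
$c = -12$ ($c = - 2 \left(8 - 2\right) = \left(-2\right) 6 = -12$)
$O{\left(D,B \right)} = 16 + 4 D$ ($O{\left(D,B \right)} = \left(4 + D\right) 4 = 16 + 4 D$)
$L = \frac{1}{37}$ ($L = \frac{1}{\left(16 + 4 \cdot 4\right) + 5} = \frac{1}{\left(16 + 16\right) + 5} = \frac{1}{32 + 5} = \frac{1}{37} \approx 0.027027$)
$\left(c + L\right) 10 = \left(-12 + \frac{1}{37}\right) 10 = \left(- \frac{443}{37}\right) 10 = - \frac{4430}{37}$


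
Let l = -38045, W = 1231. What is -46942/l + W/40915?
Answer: 11242659/8894921 ≈ 1.2639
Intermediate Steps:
-46942/l + W/40915 = -46942/(-38045) + 1231/40915 = -46942*(-1/38045) + 1231*(1/40915) = 6706/5435 + 1231/40915 = 11242659/8894921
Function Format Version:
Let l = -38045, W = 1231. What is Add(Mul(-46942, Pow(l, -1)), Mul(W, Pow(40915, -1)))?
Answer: Rational(11242659, 8894921) ≈ 1.2639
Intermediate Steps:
Add(Mul(-46942, Pow(l, -1)), Mul(W, Pow(40915, -1))) = Add(Mul(-46942, Pow(-38045, -1)), Mul(1231, Pow(40915, -1))) = Add(Mul(-46942, Rational(-1, 38045)), Mul(1231, Rational(1, 40915))) = Add(Rational(6706, 5435), Rational(1231, 40915)) = Rational(11242659, 8894921)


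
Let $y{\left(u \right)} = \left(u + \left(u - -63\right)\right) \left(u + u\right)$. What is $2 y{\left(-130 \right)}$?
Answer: $102440$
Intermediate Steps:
$y{\left(u \right)} = 2 u \left(63 + 2 u\right)$ ($y{\left(u \right)} = \left(u + \left(u + 63\right)\right) 2 u = \left(u + \left(63 + u\right)\right) 2 u = \left(63 + 2 u\right) 2 u = 2 u \left(63 + 2 u\right)$)
$2 y{\left(-130 \right)} = 2 \cdot 2 \left(-130\right) \left(63 + 2 \left(-130\right)\right) = 2 \cdot 2 \left(-130\right) \left(63 - 260\right) = 2 \cdot 2 \left(-130\right) \left(-197\right) = 2 \cdot 51220 = 102440$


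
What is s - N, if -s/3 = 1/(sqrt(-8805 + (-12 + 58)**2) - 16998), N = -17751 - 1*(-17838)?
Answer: -25137615297/288938693 + 3*I*sqrt(6689)/288938693 ≈ -87.0 + 8.4917e-7*I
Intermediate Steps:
N = 87 (N = -17751 + 17838 = 87)
s = -3/(-16998 + I*sqrt(6689)) (s = -3/(sqrt(-8805 + (-12 + 58)**2) - 16998) = -3/(sqrt(-8805 + 46**2) - 16998) = -3/(sqrt(-8805 + 2116) - 16998) = -3/(sqrt(-6689) - 16998) = -3/(I*sqrt(6689) - 16998) = -3/(-16998 + I*sqrt(6689)) ≈ 0.00017649 + 8.4917e-7*I)
s - N = (50994/288938693 + 3*I*sqrt(6689)/288938693) - 1*87 = (50994/288938693 + 3*I*sqrt(6689)/288938693) - 87 = -25137615297/288938693 + 3*I*sqrt(6689)/288938693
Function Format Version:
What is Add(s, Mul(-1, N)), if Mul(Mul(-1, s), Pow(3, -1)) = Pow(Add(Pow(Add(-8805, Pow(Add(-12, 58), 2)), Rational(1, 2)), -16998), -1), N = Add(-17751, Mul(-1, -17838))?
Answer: Add(Rational(-25137615297, 288938693), Mul(Rational(3, 288938693), I, Pow(6689, Rational(1, 2)))) ≈ Add(-87.000, Mul(8.4917e-7, I))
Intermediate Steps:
N = 87 (N = Add(-17751, 17838) = 87)
s = Mul(-3, Pow(Add(-16998, Mul(I, Pow(6689, Rational(1, 2)))), -1)) (s = Mul(-3, Pow(Add(Pow(Add(-8805, Pow(Add(-12, 58), 2)), Rational(1, 2)), -16998), -1)) = Mul(-3, Pow(Add(Pow(Add(-8805, Pow(46, 2)), Rational(1, 2)), -16998), -1)) = Mul(-3, Pow(Add(Pow(Add(-8805, 2116), Rational(1, 2)), -16998), -1)) = Mul(-3, Pow(Add(Pow(-6689, Rational(1, 2)), -16998), -1)) = Mul(-3, Pow(Add(Mul(I, Pow(6689, Rational(1, 2))), -16998), -1)) = Mul(-3, Pow(Add(-16998, Mul(I, Pow(6689, Rational(1, 2)))), -1)) ≈ Add(0.00017649, Mul(8.4917e-7, I)))
Add(s, Mul(-1, N)) = Add(Add(Rational(50994, 288938693), Mul(Rational(3, 288938693), I, Pow(6689, Rational(1, 2)))), Mul(-1, 87)) = Add(Add(Rational(50994, 288938693), Mul(Rational(3, 288938693), I, Pow(6689, Rational(1, 2)))), -87) = Add(Rational(-25137615297, 288938693), Mul(Rational(3, 288938693), I, Pow(6689, Rational(1, 2))))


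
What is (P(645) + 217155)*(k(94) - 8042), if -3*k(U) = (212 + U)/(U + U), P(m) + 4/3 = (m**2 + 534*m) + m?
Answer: -2218676381239/282 ≈ -7.8676e+9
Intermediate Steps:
P(m) = -4/3 + m**2 + 535*m (P(m) = -4/3 + ((m**2 + 534*m) + m) = -4/3 + (m**2 + 535*m) = -4/3 + m**2 + 535*m)
k(U) = -(212 + U)/(6*U) (k(U) = -(212 + U)/(3*(U + U)) = -(212 + U)/(3*(2*U)) = -(212 + U)*1/(2*U)/3 = -(212 + U)/(6*U))
(P(645) + 217155)*(k(94) - 8042) = ((-4/3 + 645**2 + 535*645) + 217155)*((1/6)*(-212 - 1*94)/94 - 8042) = ((-4/3 + 416025 + 345075) + 217155)*((1/6)*(1/94)*(-212 - 94) - 8042) = (2283296/3 + 217155)*((1/6)*(1/94)*(-306) - 8042) = 2934761*(-51/94 - 8042)/3 = (2934761/3)*(-755999/94) = -2218676381239/282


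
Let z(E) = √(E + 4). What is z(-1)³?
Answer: 3*√3 ≈ 5.1962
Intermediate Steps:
z(E) = √(4 + E)
z(-1)³ = (√(4 - 1))³ = (√3)³ = 3*√3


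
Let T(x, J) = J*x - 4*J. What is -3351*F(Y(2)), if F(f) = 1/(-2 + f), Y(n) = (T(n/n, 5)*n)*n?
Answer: 3351/62 ≈ 54.048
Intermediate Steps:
T(x, J) = -4*J + J*x
Y(n) = -15*n**2 (Y(n) = ((5*(-4 + n/n))*n)*n = ((5*(-4 + 1))*n)*n = ((5*(-3))*n)*n = (-15*n)*n = -15*n**2)
-3351*F(Y(2)) = -3351/(-2 - 15*2**2) = -3351/(-2 - 15*4) = -3351/(-2 - 60) = -3351/(-62) = -3351*(-1/62) = 3351/62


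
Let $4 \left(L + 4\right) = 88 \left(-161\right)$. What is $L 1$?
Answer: $-3546$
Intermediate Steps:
$L = -3546$ ($L = -4 + \frac{88 \left(-161\right)}{4} = -4 + \frac{1}{4} \left(-14168\right) = -4 - 3542 = -3546$)
$L 1 = \left(-3546\right) 1 = -3546$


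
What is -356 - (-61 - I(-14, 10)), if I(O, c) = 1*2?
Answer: -293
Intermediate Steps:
I(O, c) = 2
-356 - (-61 - I(-14, 10)) = -356 - (-61 - 1*2) = -356 - (-61 - 2) = -356 - 1*(-63) = -356 + 63 = -293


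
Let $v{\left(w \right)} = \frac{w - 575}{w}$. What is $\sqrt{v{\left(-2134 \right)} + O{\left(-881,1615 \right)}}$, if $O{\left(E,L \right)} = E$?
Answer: $\frac{i \sqrt{4006254230}}{2134} \approx 29.66 i$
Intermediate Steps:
$v{\left(w \right)} = \frac{-575 + w}{w}$
$\sqrt{v{\left(-2134 \right)} + O{\left(-881,1615 \right)}} = \sqrt{\frac{-575 - 2134}{-2134} - 881} = \sqrt{\left(- \frac{1}{2134}\right) \left(-2709\right) - 881} = \sqrt{\frac{2709}{2134} - 881} = \sqrt{- \frac{1877345}{2134}} = \frac{i \sqrt{4006254230}}{2134}$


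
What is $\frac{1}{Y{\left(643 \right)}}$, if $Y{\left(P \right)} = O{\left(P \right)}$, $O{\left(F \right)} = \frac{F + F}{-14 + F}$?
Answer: $\frac{629}{1286} \approx 0.48911$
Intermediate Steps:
$O{\left(F \right)} = \frac{2 F}{-14 + F}$
$Y{\left(P \right)} = \frac{2 P}{-14 + P}$
$\frac{1}{Y{\left(643 \right)}} = \frac{1}{2 \cdot 643 \frac{1}{-14 + 643}} = \frac{1}{2 \cdot 643 \cdot \frac{1}{629}} = \frac{1}{\frac{1286}{629}} = \frac{629}{1286}$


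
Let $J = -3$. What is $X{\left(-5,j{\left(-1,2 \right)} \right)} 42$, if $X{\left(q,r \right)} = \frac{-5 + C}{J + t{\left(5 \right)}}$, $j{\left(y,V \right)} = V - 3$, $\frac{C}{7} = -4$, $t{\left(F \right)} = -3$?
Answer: $231$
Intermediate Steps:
$C = -28$ ($C = 7 \left(-4\right) = -28$)
$j{\left(y,V \right)} = -3 + V$
$X{\left(q,r \right)} = \frac{11}{2}$ ($X{\left(q,r \right)} = \frac{-5 - 28}{-3 - 3} = - \frac{33}{-6} = \left(-33\right) \left(- \frac{1}{6}\right) = \frac{11}{2}$)
$X{\left(-5,j{\left(-1,2 \right)} \right)} 42 = \frac{11}{2} \cdot 42 = 231$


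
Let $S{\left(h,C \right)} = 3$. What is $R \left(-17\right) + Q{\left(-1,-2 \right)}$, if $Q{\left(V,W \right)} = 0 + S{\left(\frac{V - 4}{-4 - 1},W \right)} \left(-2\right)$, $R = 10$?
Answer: $-176$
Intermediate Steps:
$Q{\left(V,W \right)} = -6$ ($Q{\left(V,W \right)} = 0 + 3 \left(-2\right) = 0 - 6 = -6$)
$R \left(-17\right) + Q{\left(-1,-2 \right)} = 10 \left(-17\right) - 6 = -170 - 6 = -176$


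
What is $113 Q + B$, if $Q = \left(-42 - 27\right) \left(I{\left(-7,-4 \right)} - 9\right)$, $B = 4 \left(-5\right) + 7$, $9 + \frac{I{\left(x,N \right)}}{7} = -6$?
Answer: $888845$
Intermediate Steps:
$I{\left(x,N \right)} = -105$ ($I{\left(x,N \right)} = -63 + 7 \left(-6\right) = -63 - 42 = -105$)
$B = -13$ ($B = -20 + 7 = -13$)
$Q = 7866$ ($Q = \left(-42 - 27\right) \left(-105 - 9\right) = \left(-69\right) \left(-114\right) = 7866$)
$113 Q + B = 113 \cdot 7866 - 13 = 888858 - 13 = 888845$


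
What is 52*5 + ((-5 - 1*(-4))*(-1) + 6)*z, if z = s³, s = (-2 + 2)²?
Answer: 260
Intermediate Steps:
s = 0 (s = 0² = 0)
z = 0 (z = 0³ = 0)
52*5 + ((-5 - 1*(-4))*(-1) + 6)*z = 52*5 + ((-5 - 1*(-4))*(-1) + 6)*0 = 260 + ((-5 + 4)*(-1) + 6)*0 = 260 + (-1*(-1) + 6)*0 = 260 + (1 + 6)*0 = 260 + 7*0 = 260 + 0 = 260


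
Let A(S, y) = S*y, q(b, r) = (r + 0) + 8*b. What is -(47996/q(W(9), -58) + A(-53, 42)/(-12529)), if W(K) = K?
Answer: -300686524/87703 ≈ -3428.5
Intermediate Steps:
q(b, r) = r + 8*b
-(47996/q(W(9), -58) + A(-53, 42)/(-12529)) = -(47996/(-58 + 8*9) - 53*42/(-12529)) = -(47996/(-58 + 72) - 2226*(-1/12529)) = -(47996/14 + 2226/12529) = -(47996*(1/14) + 2226/12529) = -(23998/7 + 2226/12529) = -1*300686524/87703 = -300686524/87703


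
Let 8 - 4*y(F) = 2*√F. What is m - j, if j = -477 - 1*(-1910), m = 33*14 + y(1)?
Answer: -1939/2 ≈ -969.50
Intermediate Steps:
y(F) = 2 - √F/2
m = 927/2 (m = 33*14 + (2 - √1/2) = 462 + (2 - ½*1) = 462 + (2 - ½) = 462 + 3/2 = 927/2 ≈ 463.50)
j = 1433 (j = -477 + 1910 = 1433)
m - j = 927/2 - 1*1433 = 927/2 - 1433 = -1939/2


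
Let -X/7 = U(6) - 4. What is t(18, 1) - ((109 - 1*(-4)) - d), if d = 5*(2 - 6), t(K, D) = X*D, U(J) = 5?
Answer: -140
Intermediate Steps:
X = -7 (X = -7*(5 - 4) = -7*1 = -7)
t(K, D) = -7*D
d = -20 (d = 5*(-4) = -20)
t(18, 1) - ((109 - 1*(-4)) - d) = -7*1 - ((109 - 1*(-4)) - 1*(-20)) = -7 - ((109 + 4) + 20) = -7 - (113 + 20) = -7 - 1*133 = -7 - 133 = -140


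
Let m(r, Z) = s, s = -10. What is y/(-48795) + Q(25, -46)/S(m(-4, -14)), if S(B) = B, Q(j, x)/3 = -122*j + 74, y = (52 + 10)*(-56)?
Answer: 43567648/48795 ≈ 892.87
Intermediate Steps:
m(r, Z) = -10
y = -3472 (y = 62*(-56) = -3472)
Q(j, x) = 222 - 366*j (Q(j, x) = 3*(-122*j + 74) = 3*(74 - 122*j) = 222 - 366*j)
y/(-48795) + Q(25, -46)/S(m(-4, -14)) = -3472/(-48795) + (222 - 366*25)/(-10) = -3472*(-1/48795) + (222 - 9150)*(-⅒) = 3472/48795 - 8928*(-⅒) = 3472/48795 + 4464/5 = 43567648/48795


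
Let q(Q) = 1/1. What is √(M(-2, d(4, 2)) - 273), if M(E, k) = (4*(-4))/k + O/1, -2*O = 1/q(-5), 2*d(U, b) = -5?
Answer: I*√26710/10 ≈ 16.343*I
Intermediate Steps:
d(U, b) = -5/2 (d(U, b) = (½)*(-5) = -5/2)
q(Q) = 1
O = -½ (O = -½/1 = -½*1 = -½ ≈ -0.50000)
M(E, k) = -½ - 16/k (M(E, k) = (4*(-4))/k - ½/1 = -16/k - ½*1 = -16/k - ½ = -½ - 16/k)
√(M(-2, d(4, 2)) - 273) = √((-32 - 1*(-5/2))/(2*(-5/2)) - 273) = √((½)*(-⅖)*(-32 + 5/2) - 273) = √((½)*(-⅖)*(-59/2) - 273) = √(59/10 - 273) = √(-2671/10) = I*√26710/10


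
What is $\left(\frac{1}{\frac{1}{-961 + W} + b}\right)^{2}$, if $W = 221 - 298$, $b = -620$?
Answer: $\frac{1077444}{414170760721} \approx 2.6014 \cdot 10^{-6}$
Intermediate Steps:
$W = -77$
$\left(\frac{1}{\frac{1}{-961 + W} + b}\right)^{2} = \left(\frac{1}{\frac{1}{-961 - 77} - 620}\right)^{2} = \left(\frac{1}{\frac{1}{-1038} - 620}\right)^{2} = \left(\frac{1}{- \frac{1}{1038} - 620}\right)^{2} = \left(\frac{1}{- \frac{643561}{1038}}\right)^{2} = \left(- \frac{1038}{643561}\right)^{2} = \frac{1077444}{414170760721}$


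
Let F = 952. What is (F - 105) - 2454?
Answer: -1607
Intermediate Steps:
(F - 105) - 2454 = (952 - 105) - 2454 = 847 - 2454 = -1607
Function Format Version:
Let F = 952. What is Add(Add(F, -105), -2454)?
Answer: -1607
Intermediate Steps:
Add(Add(F, -105), -2454) = Add(Add(952, -105), -2454) = Add(847, -2454) = -1607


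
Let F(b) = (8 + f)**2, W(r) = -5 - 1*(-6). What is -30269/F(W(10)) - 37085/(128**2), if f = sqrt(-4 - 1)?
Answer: (-593360*sqrt(5) + 498115311*I)/(16384*(-59*I + 16*sqrt(5))) ≈ -377.37 + 227.46*I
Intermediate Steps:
f = I*sqrt(5) (f = sqrt(-5) = I*sqrt(5) ≈ 2.2361*I)
W(r) = 1 (W(r) = -5 + 6 = 1)
F(b) = (8 + I*sqrt(5))**2
-30269/F(W(10)) - 37085/(128**2) = -30269/(8 + I*sqrt(5))**2 - 37085/(128**2) = -30269/(8 + I*sqrt(5))**2 - 37085/16384 = -37085/16384 - 30269/(8 + I*sqrt(5))**2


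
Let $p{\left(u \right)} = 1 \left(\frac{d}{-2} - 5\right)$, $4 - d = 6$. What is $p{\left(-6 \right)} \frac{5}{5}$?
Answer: $-4$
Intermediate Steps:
$d = -2$ ($d = 4 - 6 = -2$)
$p{\left(u \right)} = -4$ ($p{\left(u \right)} = 1 \left(- \frac{2}{-2} - 5\right) = 1 \left(\left(-2\right) \left(- \frac{1}{2}\right) - 5\right) = 1 \left(1 - 5\right) = 1 \left(-4\right) = -4$)
$p{\left(-6 \right)} \frac{5}{5} = - 4 \cdot \frac{5}{5} = - 4 \cdot 5 \cdot \frac{1}{5} = \left(-4\right) 1 = -4$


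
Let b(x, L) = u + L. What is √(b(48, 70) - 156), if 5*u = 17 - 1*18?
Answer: I*√2155/5 ≈ 9.2844*I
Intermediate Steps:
u = -⅕ (u = (17 - 1*18)/5 = (17 - 18)/5 = (⅕)*(-1) = -⅕ ≈ -0.20000)
b(x, L) = -⅕ + L
√(b(48, 70) - 156) = √((-⅕ + 70) - 156) = √(349/5 - 156) = √(-431/5) = I*√2155/5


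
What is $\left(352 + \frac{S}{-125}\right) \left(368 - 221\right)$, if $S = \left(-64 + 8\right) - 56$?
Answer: $\frac{6484464}{125} \approx 51876.0$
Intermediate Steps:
$S = -112$ ($S = -56 - 56 = -112$)
$\left(352 + \frac{S}{-125}\right) \left(368 - 221\right) = \left(352 - \frac{112}{-125}\right) \left(368 - 221\right) = \left(352 - - \frac{112}{125}\right) 147 = \left(352 + \frac{112}{125}\right) 147 = \frac{44112}{125} \cdot 147 = \frac{6484464}{125}$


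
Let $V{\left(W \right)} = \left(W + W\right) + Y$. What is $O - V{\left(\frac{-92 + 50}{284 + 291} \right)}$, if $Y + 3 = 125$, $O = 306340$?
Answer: $\frac{176075434}{575} \approx 3.0622 \cdot 10^{5}$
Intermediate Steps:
$Y = 122$ ($Y = -3 + 125 = 122$)
$V{\left(W \right)} = 122 + 2 W$ ($V{\left(W \right)} = \left(W + W\right) + 122 = 2 W + 122 = 122 + 2 W$)
$O - V{\left(\frac{-92 + 50}{284 + 291} \right)} = 306340 - \left(122 + 2 \frac{-92 + 50}{284 + 291}\right) = 306340 - \left(122 + 2 \left(- \frac{42}{575}\right)\right) = 306340 - \left(122 - \frac{84}{575}\right) = 306340 - \frac{70066}{575} = \frac{176075434}{575}$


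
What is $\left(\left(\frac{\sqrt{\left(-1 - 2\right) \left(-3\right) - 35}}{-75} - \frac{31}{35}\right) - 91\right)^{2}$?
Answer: $\frac{2327096326}{275625} + \frac{2144 i \sqrt{26}}{875} \approx 8443.0 + 12.494 i$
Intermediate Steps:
$\left(\left(\frac{\sqrt{\left(-1 - 2\right) \left(-3\right) - 35}}{-75} - \frac{31}{35}\right) - 91\right)^{2} = \left(\left(\sqrt{\left(-3\right) \left(-3\right) - 35} \left(- \frac{1}{75}\right) - \frac{31}{35}\right) - 91\right)^{2} = \left(\left(\sqrt{9 - 35} \left(- \frac{1}{75}\right) - \frac{31}{35}\right) - 91\right)^{2} = \left(\left(\sqrt{-26} \left(- \frac{1}{75}\right) - \frac{31}{35}\right) - 91\right)^{2} = \left(\left(i \sqrt{26} \left(- \frac{1}{75}\right) - \frac{31}{35}\right) - 91\right)^{2} = \left(\left(- \frac{i \sqrt{26}}{75} - \frac{31}{35}\right) - 91\right)^{2} = \left(\left(- \frac{31}{35} - \frac{i \sqrt{26}}{75}\right) - 91\right)^{2} = \left(- \frac{3216}{35} - \frac{i \sqrt{26}}{75}\right)^{2}$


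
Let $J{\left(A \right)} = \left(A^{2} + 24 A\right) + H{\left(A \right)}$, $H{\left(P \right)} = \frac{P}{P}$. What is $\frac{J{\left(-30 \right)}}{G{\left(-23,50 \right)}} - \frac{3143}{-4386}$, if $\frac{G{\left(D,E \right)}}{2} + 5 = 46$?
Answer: $\frac{262898}{89913} \approx 2.9239$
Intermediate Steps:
$G{\left(D,E \right)} = 82$ ($G{\left(D,E \right)} = -10 + 2 \cdot 46 = -10 + 92 = 82$)
$H{\left(P \right)} = 1$
$J{\left(A \right)} = 1 + A^{2} + 24 A$ ($J{\left(A \right)} = \left(A^{2} + 24 A\right) + 1 = 1 + A^{2} + 24 A$)
$\frac{J{\left(-30 \right)}}{G{\left(-23,50 \right)}} - \frac{3143}{-4386} = \frac{1 + \left(-30\right)^{2} + 24 \left(-30\right)}{82} - \frac{3143}{-4386} = \left(1 + 900 - 720\right) \frac{1}{82} - - \frac{3143}{4386} = 181 \cdot \frac{1}{82} + \frac{3143}{4386} = \frac{181}{82} + \frac{3143}{4386} = \frac{262898}{89913}$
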